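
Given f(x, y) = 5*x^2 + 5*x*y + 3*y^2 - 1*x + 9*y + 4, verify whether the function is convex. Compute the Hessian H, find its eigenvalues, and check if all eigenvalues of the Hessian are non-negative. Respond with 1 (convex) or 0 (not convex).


The Hessian of f(x,y) = 5*x^2 + 5*x*y + 3*y^2 - 1*x + 9*y + 4 is:
H = [[10, 5], [5, 6]]
Trace = 10 + 6 = 16
Determinant = 10*6 - (5)^2 = 35
Discriminant = (16)^2 - 4*35 = 116.0
Eigenvalues: lambda_1 = 2.6148, lambda_2 = 13.3852
The function is convex.

1


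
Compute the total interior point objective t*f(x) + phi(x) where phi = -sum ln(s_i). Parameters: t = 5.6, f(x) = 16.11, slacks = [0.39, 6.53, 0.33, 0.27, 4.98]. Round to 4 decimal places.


Step 1: Compute log-barrier.
ln values: [-0.9416, 1.8764, -1.1087, -1.3093, 1.6054]
phi = -(-0.9416 + 1.8764 - 1.1087 - 1.3093 + 1.6054) = -0.1222
Step 2: Compute augmented objective.
t*f(x) = 5.6*16.11 = 90.216
Total = 90.216 - 0.1222 = 90.0938


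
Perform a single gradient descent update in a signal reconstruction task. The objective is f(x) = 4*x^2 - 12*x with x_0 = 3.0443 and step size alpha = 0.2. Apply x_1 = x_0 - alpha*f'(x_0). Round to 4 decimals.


We compute the gradient at x_0 and apply the update.
f'(x) = 8*x - 12
f'(3.0443) = 8*3.0443 - 12 = 12.3544
x_1 = 3.0443 - 0.2*12.3544 = 0.5734


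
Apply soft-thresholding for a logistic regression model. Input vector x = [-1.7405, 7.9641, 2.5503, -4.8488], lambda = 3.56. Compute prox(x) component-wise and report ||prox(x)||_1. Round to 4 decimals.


Soft-thresholding with lambda = 3.56:
prox(-1.7405) = sign(-1.7405)*max(|-1.7405| - 3.56, 0) = 0.0
prox(7.9641) = sign(7.9641)*max(|7.9641| - 3.56, 0) = 4.4041
prox(2.5503) = sign(2.5503)*max(|2.5503| - 3.56, 0) = 0.0
prox(-4.8488) = sign(-4.8488)*max(|-4.8488| - 3.56, 0) = -1.2888
prox(x) = [0.0, 4.4041, 0.0, -1.2888]
||prox(x)||_1 = 0.0 + 4.4041 + 0.0 + 1.2888 = 5.6929


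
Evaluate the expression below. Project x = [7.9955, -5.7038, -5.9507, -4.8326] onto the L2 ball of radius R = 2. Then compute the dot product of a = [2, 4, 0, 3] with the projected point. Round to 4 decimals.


Step 1: Compute ||x|| (intermediates to 6 decimals).
||x|| = sqrt(7.9955^2 + (-5.7038)^2 + (-5.9507)^2 + (-4.8326)^2) = 12.458981
Step 2: Project.
Since ||x|| > R, scale = R/||x|| = 2/12.458981 = 0.160527, proj(x) = scale * x
proj(x) = [1.283494, -0.915614, -0.955248, -0.775763]
Step 3: Dot product.
a^T * proj(x) = 2*1.283494 + 4*(-0.915614) + 0*(-0.955248) + 3*(-0.775763) = -3.4228


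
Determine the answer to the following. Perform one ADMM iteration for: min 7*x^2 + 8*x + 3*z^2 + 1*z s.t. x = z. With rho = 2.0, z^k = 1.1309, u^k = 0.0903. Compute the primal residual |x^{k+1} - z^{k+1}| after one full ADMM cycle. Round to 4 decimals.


ADMM iteration with rho = 2.0, z^k = 1.1309, u^k = 0.0903
Step 1: x-update.
Minimize 7*x^2 + 8*x + (2.0/2)*(x - 1.1309 + 0.0903)^2
FOC: (2*7 + 2.0)*x = -8 + 2.0*(1.1309 - 0.0903)
x^{k+1} = -0.3699
Step 2: z-update.
Minimize 3*z^2 + 1*z + (2.0/2)*(-0.3699 - z + 0.0903)^2
FOC: (2*3 + 2.0)*z = -1 + 2.0*(-0.3699 + 0.0903)
z^{k+1} = -0.1949
Step 3: u-update.
u^{k+1} = 0.0903 - 0.3699 + 0.1949 = -0.0847
Step 4: Primal residual = |-0.3699 + 0.1949| = 0.175


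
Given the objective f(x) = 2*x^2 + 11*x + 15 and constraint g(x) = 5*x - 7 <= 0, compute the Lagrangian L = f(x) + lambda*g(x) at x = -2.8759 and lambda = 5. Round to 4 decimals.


Step 1: Evaluate f(x).
f(-2.8759) = 2*(-2.8759)^2 + 11*(-2.8759) + 15 = -0.0933
Step 2: Evaluate g(x).
g(-2.8759) = 5*-2.8759 - 7 = -21.3795
Step 3: Compute Lagrangian.
L = -0.0933 + 5*-21.3795 = -106.9908


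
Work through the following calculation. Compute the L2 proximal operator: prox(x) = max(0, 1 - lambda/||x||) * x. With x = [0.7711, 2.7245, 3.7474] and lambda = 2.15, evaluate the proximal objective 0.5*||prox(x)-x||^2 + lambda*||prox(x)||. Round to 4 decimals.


Step 1: Compute ||x||.
||x|| = 4.6969
Step 2: Compute scaling factor.
scale = max(0, 1 - 2.15/4.6969) = 0.5422
Step 3: prox(x) = [0.4181, 1.4774, 2.032]
||prox(x)|| = 2.5469
Step 4: Proximal objective.
0.5*||prox-x||^2 = 2.3113
lambda*||prox|| = 5.4758
Total = 7.787


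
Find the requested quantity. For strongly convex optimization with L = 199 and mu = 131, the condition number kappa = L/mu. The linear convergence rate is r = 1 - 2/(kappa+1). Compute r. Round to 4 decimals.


Step 1: Compute the condition number.
kappa = L/mu = 199/131 = 1.5191
Step 2: Compute the convergence rate.
r = 1 - 2/(kappa + 1) = 1 - 2*mu/(L + mu) = (L - mu)/(L + mu) = 68/330 = 0.2061


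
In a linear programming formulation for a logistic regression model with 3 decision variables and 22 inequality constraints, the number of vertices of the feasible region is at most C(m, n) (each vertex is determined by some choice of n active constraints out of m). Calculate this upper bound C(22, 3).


Each vertex corresponds to some choice of n active constraints out of m, so the number of vertices is at most C(m, n) = m! / (n!(m-n)!).
m = 22, n = 3
Numerator: 22 * 21 * 20
Denominator: 3! = 6
C(22, 3) = 1540


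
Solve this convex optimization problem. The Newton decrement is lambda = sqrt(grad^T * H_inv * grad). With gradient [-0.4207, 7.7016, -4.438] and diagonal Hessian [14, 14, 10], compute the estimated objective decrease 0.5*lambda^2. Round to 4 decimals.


Step 1: H is diagonal, so H^(-1) * g = [-0.0301, 0.5501, -0.4438].
Step 2: g^T H^(-1) g = sum_i g_i^2 / H_ii
  = (-0.4207)^2/14 + (7.7016)^2/14 + (-4.438)^2/10
  = 0.0126 + 4.2368 + 1.9696 = 6.219
Step 3: Objective decrease = 0.5 * g^T H^(-1) g = 3.1095


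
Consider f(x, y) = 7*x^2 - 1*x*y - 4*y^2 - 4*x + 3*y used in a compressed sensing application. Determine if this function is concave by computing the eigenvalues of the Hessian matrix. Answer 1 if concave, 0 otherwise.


The Hessian of f(x,y) = 7*x^2 - 1*x*y - 4*y^2 - 4*x + 3*y is:
H = [[14, -1], [-1, -8]]
Trace = 14 - 8 = 6
Determinant = 14*-8 - (-1)^2 = -113
Discriminant = (6)^2 - 4*-113 = 488.0
Eigenvalues: lambda_1 = -8.0454, lambda_2 = 14.0454
The function is not concave.

0


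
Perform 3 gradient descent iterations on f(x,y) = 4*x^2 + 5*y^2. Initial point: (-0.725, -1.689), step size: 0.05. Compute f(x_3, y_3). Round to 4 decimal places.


Gradient descent on f(x,y) = 4*x^2 + 5*y^2.
Starting point: (-0.725, -1.689), alpha = 0.05
Step 1: grad_x = 2*4*-0.725 = -5.8, grad_y = 2*5*-1.689 = -16.89
  x_1 = -0.725 - 0.05*-5.8 = -0.435
  y_1 = -1.689 - 0.05*-16.89 = -0.8445
Step 2: grad_x = 2*4*-0.435 = -3.48, grad_y = 2*5*-0.8445 = -8.445
  x_2 = -0.435 - 0.05*-3.48 = -0.261
  y_2 = -0.8445 - 0.05*-8.445 = -0.4223
Step 3: grad_x = 2*4*-0.261 = -2.088, grad_y = 2*5*-0.4223 = -4.2225
  x_3 = -0.261 - 0.05*-2.088 = -0.1566
  y_3 = -0.4223 - 0.05*-4.2225 = -0.2111
f(-0.1566, -0.2111) = 4*(-0.1566)^2 + 5*(-0.2111)^2 = 0.321


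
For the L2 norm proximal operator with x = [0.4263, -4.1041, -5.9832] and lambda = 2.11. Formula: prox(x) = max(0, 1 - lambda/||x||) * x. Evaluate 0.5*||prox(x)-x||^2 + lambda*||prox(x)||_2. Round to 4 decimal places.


Step 1: Compute ||x||.
||x|| = 7.268
Step 2: Compute scaling factor.
scale = max(0, 1 - 2.11/7.268) = 0.7097
Step 3: prox(x) = [0.3025, -2.9126, -4.2462]
||prox(x)|| = 5.158
Step 4: Proximal objective.
0.5*||prox-x||^2 = 2.2261
lambda*||prox|| = 10.8834
Total = 13.1095


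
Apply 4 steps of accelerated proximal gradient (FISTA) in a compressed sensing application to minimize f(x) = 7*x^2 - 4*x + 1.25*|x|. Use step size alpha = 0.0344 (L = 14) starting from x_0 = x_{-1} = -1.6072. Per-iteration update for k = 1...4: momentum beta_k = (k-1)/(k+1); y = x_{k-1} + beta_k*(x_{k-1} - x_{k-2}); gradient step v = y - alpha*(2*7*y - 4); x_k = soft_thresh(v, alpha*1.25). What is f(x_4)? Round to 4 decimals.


FISTA on f(x) = 7*x^2 - 4*x + 1.25*|x|
L = 14, alpha = 0.0344
Iteration 1: beta = 0.0, y = -1.6072 + 0.0*(-1.6072 + 1.6072) = -1.6072
  grad(y) = -26.5008, v = y - alpha*grad = -0.6956
  prox(v) = soft_thresh(-0.6956, 0.043) = -0.6526
Iteration 2: beta = 0.3333, y = -0.6526 + 0.3333*(-0.6526 + 1.6072) = -0.3344
  grad(y) = -8.6811, v = y - alpha*grad = -0.0357
  prox(v) = soft_thresh(-0.0357, 0.043) = 0.0
Iteration 3: beta = 0.5, y = 0.0 + 0.5*(0.0 + 0.6526) = 0.3263
  grad(y) = 0.568, v = y - alpha*grad = 0.3067
  prox(v) = soft_thresh(0.3067, 0.043) = 0.2637
Iteration 4: beta = 0.6, y = 0.2637 + 0.6*(0.2637 - 0.0) = 0.422
  grad(y) = 1.9079, v = y - alpha*grad = 0.3564
  prox(v) = soft_thresh(0.3564, 0.043) = 0.3134
f(x_4) = 7*0.3134^2 - 4*0.3134 + 1.25*|0.3134| = -0.1744


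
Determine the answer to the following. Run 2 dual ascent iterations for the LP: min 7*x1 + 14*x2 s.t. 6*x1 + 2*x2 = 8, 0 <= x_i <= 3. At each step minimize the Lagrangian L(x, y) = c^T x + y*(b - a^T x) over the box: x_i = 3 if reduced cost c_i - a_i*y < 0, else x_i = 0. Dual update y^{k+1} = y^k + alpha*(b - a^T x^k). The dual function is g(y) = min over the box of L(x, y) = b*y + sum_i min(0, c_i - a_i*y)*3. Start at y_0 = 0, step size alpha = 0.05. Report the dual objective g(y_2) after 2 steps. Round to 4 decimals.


Dual ascent for LP: min 7*x1 + 14*x2, 6*x1 + 2*x2 = 8, 0 <= x_i <= 3
Step 1: y^k = 0.0, reduced costs: (7.0, 14.0)
  x^k = (0.0, 0.0), subgradient = b - a^T x = 8.0
  y^{k+1} = 0.0 + 0.05*8.0 = 0.4
Step 2: y^k = 0.4, reduced costs: (4.6, 13.2)
  x^k = (0.0, 0.0), subgradient = b - a^T x = 8.0
  y^{k+1} = 0.4 + 0.05*8.0 = 0.8
Dual objective at y_2 = 0.8: reduced costs (2.2, 12.4), box minimizer x = (0.0, 0.0)
g(y_2) = b*y + (c1 - a1*y)*x1 + (c2 - a2*y)*x2 = 8*0.8 + 2.2*0.0 + 12.4*0.0 = 6.4 + 0.0 + 0.0 = 6.4


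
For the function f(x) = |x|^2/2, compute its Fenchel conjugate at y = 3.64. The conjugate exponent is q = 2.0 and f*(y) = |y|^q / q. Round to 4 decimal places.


The conjugate exponent q satisfies 1/p + 1/q = 1.
p = 2, so q = 2/(2 - 1) = 2.0
|y|^q = 3.64^2.0 = 13.2496
f*(3.64) = 13.2496 / 2.0 = 6.6248


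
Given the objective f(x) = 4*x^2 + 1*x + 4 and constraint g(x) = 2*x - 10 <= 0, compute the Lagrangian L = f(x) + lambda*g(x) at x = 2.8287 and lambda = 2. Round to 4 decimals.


Step 1: Evaluate f(x).
f(2.8287) = 4*2.8287^2 + 1*2.8287 + 4 = 38.8349
Step 2: Evaluate g(x).
g(2.8287) = 2*2.8287 - 10 = -4.3426
Step 3: Compute Lagrangian.
L = 38.8349 + 2*-4.3426 = 30.1497


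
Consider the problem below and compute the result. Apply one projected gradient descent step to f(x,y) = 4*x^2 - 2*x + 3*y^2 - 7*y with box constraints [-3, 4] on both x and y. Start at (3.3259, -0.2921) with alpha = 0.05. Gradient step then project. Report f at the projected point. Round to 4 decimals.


Step 1: Compute gradient at (3.3259, -0.2921).
grad_x = 2*4*3.3259 - 2 = 24.6072
grad_y = 2*3*-0.2921 - 7 = -8.7526
Step 2: Gradient step.
x_raw = 3.3259 - 0.05*24.6072 = 2.0955
y_raw = -0.2921 - 0.05*-8.7526 = 0.1455
Step 3: Project onto [-3, 4].
x_proj = clip(2.0955) = 2.0955
y_proj = clip(0.1455) = 0.1455
Step 4: Evaluate f.
f(2.0955, 0.1455) = 12.4189


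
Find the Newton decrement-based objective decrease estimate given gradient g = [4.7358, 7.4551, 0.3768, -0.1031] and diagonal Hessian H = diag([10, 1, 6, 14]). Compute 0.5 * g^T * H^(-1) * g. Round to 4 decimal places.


Step 1: H is diagonal, so H^(-1) * g = [0.4736, 7.4551, 0.0628, -0.0074].
Step 2: g^T H^(-1) g = sum_i g_i^2 / H_ii
  = (4.7358)^2/10 + (7.4551)^2/1 + (0.3768)^2/6 + (-0.1031)^2/14
  = 2.2428 + 55.5785 + 0.0237 + 0.0008 = 57.8457
Step 3: Objective decrease = 0.5 * g^T H^(-1) g = 28.9229


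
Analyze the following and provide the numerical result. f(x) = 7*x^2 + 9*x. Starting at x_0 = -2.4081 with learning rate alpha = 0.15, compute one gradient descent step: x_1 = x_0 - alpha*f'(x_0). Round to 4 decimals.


We compute the gradient at x_0 and apply the update.
f'(x) = 14*x + 9
f'(-2.4081) = 14*-2.4081 + 9 = -24.7134
x_1 = -2.4081 - 0.15*-24.7134 = 1.2989


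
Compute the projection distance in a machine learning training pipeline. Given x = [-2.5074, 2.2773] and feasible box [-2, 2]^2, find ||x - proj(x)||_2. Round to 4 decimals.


Project each component onto [-2, 2].
clip(-2.5074) = -2.0, clip(2.2773) = 2.0
Projection = [-2.0, 2.0]
Squared diffs: [0.2575, 0.0769]
Distance = sqrt(0.3344) = 0.5782


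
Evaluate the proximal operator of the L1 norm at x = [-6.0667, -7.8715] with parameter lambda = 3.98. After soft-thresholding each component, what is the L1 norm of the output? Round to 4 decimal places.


Soft-thresholding with lambda = 3.98:
prox(-6.0667) = sign(-6.0667)*max(|-6.0667| - 3.98, 0) = -2.0867
prox(-7.8715) = sign(-7.8715)*max(|-7.8715| - 3.98, 0) = -3.8915
prox(x) = [-2.0867, -3.8915]
||prox(x)||_1 = 2.0867 + 3.8915 = 5.9782


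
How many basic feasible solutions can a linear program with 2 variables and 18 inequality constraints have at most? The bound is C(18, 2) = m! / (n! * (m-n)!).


Each vertex corresponds to some choice of n active constraints out of m, so the number of vertices is at most C(m, n) = m! / (n!(m-n)!).
m = 18, n = 2
Numerator: 18 * 17
Denominator: 2! = 2
C(18, 2) = 153


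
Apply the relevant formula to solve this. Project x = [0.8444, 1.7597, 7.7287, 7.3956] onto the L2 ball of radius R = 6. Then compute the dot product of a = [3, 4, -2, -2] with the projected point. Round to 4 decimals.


Step 1: Compute ||x|| (intermediates to 6 decimals).
||x|| = sqrt(0.8444^2 + 1.7597^2 + 7.7287^2 + 7.3956^2) = 10.873696
Step 2: Project.
Since ||x|| > R, scale = R/||x|| = 6/10.873696 = 0.55179, proj(x) = scale * x
proj(x) = [0.465931, 0.970985, 4.264619, 4.080818]
Step 3: Dot product.
a^T * proj(x) = 3*0.465931 + 4*0.970985 - 2*4.264619 - 2*4.080818 = -11.4091


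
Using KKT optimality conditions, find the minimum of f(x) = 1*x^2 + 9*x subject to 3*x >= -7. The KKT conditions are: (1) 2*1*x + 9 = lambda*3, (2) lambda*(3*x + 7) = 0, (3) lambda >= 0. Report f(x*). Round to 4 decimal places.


Step 1: Try lambda = 0 (constraint inactive).
x_unc = -9/(2*1) = -4.5
Check: 3*-4.5 = -13.5 < -7 -- violated!
Step 2: Constraint must be active: 3*x = -7
x* = -7/3 = -2.3333 (rounded; the exact value -7/3 is used below)
lambda = (2*1*(-7/3) + 9)/3 = 1.4444
Step 3: Compute optimal value.
f(x*) = 1*(-7/3)^2 + 9*(-7/3) = -15.5556


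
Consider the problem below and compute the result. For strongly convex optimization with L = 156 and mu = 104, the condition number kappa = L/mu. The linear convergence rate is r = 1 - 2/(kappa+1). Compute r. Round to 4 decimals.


Step 1: Compute the condition number.
kappa = L/mu = 156/104 = 1.5
Step 2: Compute the convergence rate.
r = 1 - 2/(kappa + 1) = 1 - 2*mu/(L + mu) = (L - mu)/(L + mu) = 52/260 = 0.2


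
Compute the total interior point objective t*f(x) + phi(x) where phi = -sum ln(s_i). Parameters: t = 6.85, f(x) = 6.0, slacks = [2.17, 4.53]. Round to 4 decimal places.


Step 1: Compute log-barrier.
ln values: [0.7747, 1.5107]
phi = -(0.7747 + 1.5107) = -2.2854
Step 2: Compute augmented objective.
t*f(x) = 6.85*6.0 = 41.1
Total = 41.1 - 2.2854 = 38.8146


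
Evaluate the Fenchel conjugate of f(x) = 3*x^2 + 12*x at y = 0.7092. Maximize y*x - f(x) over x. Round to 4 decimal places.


f*(y) = sup_x {y*x - a*x^2 - b*x} = sup_x {(y-b)*x - a*x^2}
FOC: (y - b) - 2a*x = 0 => x* = (y - b)/(2a)
x* = (0.7092 - 12)/(2*3) = -1.8818
f*(0.7092) = (y-b)^2/(4a) = (0.7092 - 12)^2/(4*3)
= 127.4822/12 = 10.6235


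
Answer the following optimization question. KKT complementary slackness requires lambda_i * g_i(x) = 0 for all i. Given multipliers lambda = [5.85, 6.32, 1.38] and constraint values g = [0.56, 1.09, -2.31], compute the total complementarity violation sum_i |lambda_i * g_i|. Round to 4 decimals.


KKT complementary slackness check:
lambda_1 * g_1 = 5.85 * 0.56 = 3.276
lambda_2 * g_2 = 6.32 * 1.09 = 6.8888
lambda_3 * g_3 = 1.38 * -2.31 = -3.1878
Total violation = 3.276 + 6.8888 + 3.1878 = 13.3526


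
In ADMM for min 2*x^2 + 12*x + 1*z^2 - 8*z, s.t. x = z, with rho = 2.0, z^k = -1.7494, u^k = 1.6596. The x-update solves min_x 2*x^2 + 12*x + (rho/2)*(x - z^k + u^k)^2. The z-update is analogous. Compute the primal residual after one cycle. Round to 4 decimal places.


ADMM iteration with rho = 2.0, z^k = -1.7494, u^k = 1.6596
Step 1: x-update.
Minimize 2*x^2 + 12*x + (2.0/2)*(x + 1.7494 + 1.6596)^2
FOC: (2*2 + 2.0)*x = -12 + 2.0*(-1.7494 - 1.6596)
x^{k+1} = -3.1363
Step 2: z-update.
Minimize 1*z^2 - 8*z + (2.0/2)*(-3.1363 - z + 1.6596)^2
FOC: (2*1 + 2.0)*z = 8 + 2.0*(-3.1363 + 1.6596)
z^{k+1} = 1.2616
Step 3: u-update.
u^{k+1} = 1.6596 - 3.1363 - 1.2616 = -2.7384
Step 4: Primal residual = |-3.1363 - 1.2616| = 4.398


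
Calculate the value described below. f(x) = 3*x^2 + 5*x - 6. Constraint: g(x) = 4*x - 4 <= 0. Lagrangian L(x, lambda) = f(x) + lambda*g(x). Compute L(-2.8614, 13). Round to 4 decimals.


Step 1: Evaluate f(x).
f(-2.8614) = 3*(-2.8614)^2 + 5*(-2.8614) - 6 = 4.2558
Step 2: Evaluate g(x).
g(-2.8614) = 4*-2.8614 - 4 = -15.4456
Step 3: Compute Lagrangian.
L = 4.2558 + 13*-15.4456 = -196.537


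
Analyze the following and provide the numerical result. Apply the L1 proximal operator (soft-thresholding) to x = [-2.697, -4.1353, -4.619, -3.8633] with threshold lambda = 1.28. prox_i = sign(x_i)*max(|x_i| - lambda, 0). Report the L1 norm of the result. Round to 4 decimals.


Soft-thresholding with lambda = 1.28:
prox(-2.697) = sign(-2.697)*max(|-2.697| - 1.28, 0) = -1.417
prox(-4.1353) = sign(-4.1353)*max(|-4.1353| - 1.28, 0) = -2.8553
prox(-4.619) = sign(-4.619)*max(|-4.619| - 1.28, 0) = -3.339
prox(-3.8633) = sign(-3.8633)*max(|-3.8633| - 1.28, 0) = -2.5833
prox(x) = [-1.417, -2.8553, -3.339, -2.5833]
||prox(x)||_1 = 1.417 + 2.8553 + 3.339 + 2.5833 = 10.1946


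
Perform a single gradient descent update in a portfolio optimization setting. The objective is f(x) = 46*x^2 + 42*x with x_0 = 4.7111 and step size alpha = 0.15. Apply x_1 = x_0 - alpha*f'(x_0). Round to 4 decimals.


We compute the gradient at x_0 and apply the update.
f'(x) = 92*x + 42
f'(4.7111) = 92*4.7111 + 42 = 475.4212
x_1 = 4.7111 - 0.15*475.4212 = -66.6021


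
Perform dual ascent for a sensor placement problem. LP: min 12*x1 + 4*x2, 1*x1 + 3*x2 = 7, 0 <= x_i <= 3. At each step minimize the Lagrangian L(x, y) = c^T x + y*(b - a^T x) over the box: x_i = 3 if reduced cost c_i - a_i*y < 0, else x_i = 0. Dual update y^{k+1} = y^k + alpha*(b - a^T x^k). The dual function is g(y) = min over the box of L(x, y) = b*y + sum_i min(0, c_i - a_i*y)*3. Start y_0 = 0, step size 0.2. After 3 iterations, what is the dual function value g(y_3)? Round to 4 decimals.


Dual ascent for LP: min 12*x1 + 4*x2, 1*x1 + 3*x2 = 7, 0 <= x_i <= 3
Step 1: y^k = 0.0, reduced costs: (12.0, 4.0)
  x^k = (0.0, 0.0), subgradient = b - a^T x = 7.0
  y^{k+1} = 0.0 + 0.2*7.0 = 1.4
Step 2: y^k = 1.4, reduced costs: (10.6, -0.2)
  x^k = (0.0, 3.0), subgradient = b - a^T x = -2.0
  y^{k+1} = 1.4 + 0.2*-2.0 = 1.0
Step 3: y^k = 1.0, reduced costs: (11.0, 1.0)
  x^k = (0.0, 0.0), subgradient = b - a^T x = 7.0
  y^{k+1} = 1.0 + 0.2*7.0 = 2.4
Dual objective at y_3 = 2.4: reduced costs (9.6, -3.2), box minimizer x = (0.0, 3.0)
g(y_3) = b*y + (c1 - a1*y)*x1 + (c2 - a2*y)*x2 = 7*2.4 + 9.6*0.0 + (-3.2)*3.0 = 16.8 + 0.0 - 9.6 = 7.2


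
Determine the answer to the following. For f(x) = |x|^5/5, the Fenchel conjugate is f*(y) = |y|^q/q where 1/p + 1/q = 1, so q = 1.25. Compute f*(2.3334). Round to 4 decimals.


The conjugate exponent q satisfies 1/p + 1/q = 1.
p = 5, so q = 5/(5 - 1) = 1.25
|y|^q = 2.3334^1.25 = 2.8839
f*(2.3334) = 2.8839 / 1.25 = 2.3072


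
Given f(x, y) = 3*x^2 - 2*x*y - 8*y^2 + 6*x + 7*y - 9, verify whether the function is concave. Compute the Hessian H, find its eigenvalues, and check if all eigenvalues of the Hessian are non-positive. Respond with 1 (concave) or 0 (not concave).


The Hessian of f(x,y) = 3*x^2 - 2*x*y - 8*y^2 + 6*x + 7*y - 9 is:
H = [[6, -2], [-2, -16]]
Trace = 6 - 16 = -10
Determinant = 6*-16 - (-2)^2 = -100
Discriminant = (-10)^2 - 4*-100 = 500.0
Eigenvalues: lambda_1 = -16.1803, lambda_2 = 6.1803
The function is not concave.

0


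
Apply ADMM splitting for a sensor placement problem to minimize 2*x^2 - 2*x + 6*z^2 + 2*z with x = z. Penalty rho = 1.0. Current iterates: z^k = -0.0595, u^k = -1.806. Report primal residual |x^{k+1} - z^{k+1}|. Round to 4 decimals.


ADMM iteration with rho = 1.0, z^k = -0.0595, u^k = -1.806
Step 1: x-update.
Minimize 2*x^2 - 2*x + (1.0/2)*(x + 0.0595 - 1.806)^2
FOC: (2*2 + 1.0)*x = 2 + 1.0*(-0.0595 + 1.806)
x^{k+1} = 0.7493
Step 2: z-update.
Minimize 6*z^2 + 2*z + (1.0/2)*(0.7493 - z - 1.806)^2
FOC: (2*6 + 1.0)*z = -2 + 1.0*(0.7493 - 1.806)
z^{k+1} = -0.2351
Step 3: u-update.
u^{k+1} = -1.806 + 0.7493 + 0.2351 = -0.8216
Step 4: Primal residual = |0.7493 + 0.2351| = 0.9844


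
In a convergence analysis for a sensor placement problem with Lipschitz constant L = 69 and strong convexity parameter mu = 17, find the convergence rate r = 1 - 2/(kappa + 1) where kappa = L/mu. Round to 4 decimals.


Step 1: Compute the condition number.
kappa = L/mu = 69/17 = 4.0588
Step 2: Compute the convergence rate.
r = 1 - 2/(kappa + 1) = 1 - 2*mu/(L + mu) = (L - mu)/(L + mu) = 52/86 = 0.6047


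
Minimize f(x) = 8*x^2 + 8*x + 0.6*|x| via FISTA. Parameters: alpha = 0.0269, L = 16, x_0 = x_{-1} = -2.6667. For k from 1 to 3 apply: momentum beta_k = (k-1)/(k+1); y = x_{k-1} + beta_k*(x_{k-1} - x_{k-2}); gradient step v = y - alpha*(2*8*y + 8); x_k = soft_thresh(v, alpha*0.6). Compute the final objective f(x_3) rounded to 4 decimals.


FISTA on f(x) = 8*x^2 + 8*x + 0.6*|x|
L = 16, alpha = 0.0269
Iteration 1: beta = 0.0, y = -2.6667 + 0.0*(-2.6667 + 2.6667) = -2.6667
  grad(y) = -34.6672, v = y - alpha*grad = -1.7342
  prox(v) = soft_thresh(-1.7342, 0.0161) = -1.718
Iteration 2: beta = 0.3333, y = -1.718 + 0.3333*(-1.718 + 2.6667) = -1.4018
  grad(y) = -14.4285, v = y - alpha*grad = -1.0137
  prox(v) = soft_thresh(-1.0137, 0.0161) = -0.9975
Iteration 3: beta = 0.5, y = -0.9975 + 0.5*(-0.9975 + 1.718) = -0.6373
  grad(y) = -2.1963, v = y - alpha*grad = -0.5782
  prox(v) = soft_thresh(-0.5782, 0.0161) = -0.562
f(x_3) = 8*(-0.562)^2 + 8*(-0.562) + 0.6*|-0.562| = -1.632


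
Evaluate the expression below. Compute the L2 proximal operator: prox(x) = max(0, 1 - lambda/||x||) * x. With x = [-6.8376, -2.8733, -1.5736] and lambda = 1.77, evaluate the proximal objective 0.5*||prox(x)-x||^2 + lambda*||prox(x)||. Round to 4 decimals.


Step 1: Compute ||x||.
||x|| = 7.5819
Step 2: Compute scaling factor.
scale = max(0, 1 - 1.77/7.5819) = 0.7665
Step 3: prox(x) = [-5.2414, -2.2025, -1.2062]
||prox(x)|| = 5.8119
Step 4: Proximal objective.
0.5*||prox-x||^2 = 1.5665
lambda*||prox|| = 10.2871
Total = 11.8535


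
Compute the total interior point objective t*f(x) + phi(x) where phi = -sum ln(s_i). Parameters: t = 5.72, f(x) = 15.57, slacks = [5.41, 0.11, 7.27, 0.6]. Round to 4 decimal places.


Step 1: Compute log-barrier.
ln values: [1.6882, -2.2073, 1.9838, -0.5108]
phi = -(1.6882 - 2.2073 + 1.9838 - 0.5108) = -0.9539
Step 2: Compute augmented objective.
t*f(x) = 5.72*15.57 = 89.0604
Total = 89.0604 - 0.9539 = 88.1065


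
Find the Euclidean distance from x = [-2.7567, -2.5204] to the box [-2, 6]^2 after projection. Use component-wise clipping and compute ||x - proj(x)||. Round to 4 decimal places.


Project each component onto [-2, 6].
clip(-2.7567) = -2.0, clip(-2.5204) = -2.0
Projection = [-2.0, -2.0]
Squared diffs: [0.5726, 0.2708]
Distance = sqrt(0.8434) = 0.9184


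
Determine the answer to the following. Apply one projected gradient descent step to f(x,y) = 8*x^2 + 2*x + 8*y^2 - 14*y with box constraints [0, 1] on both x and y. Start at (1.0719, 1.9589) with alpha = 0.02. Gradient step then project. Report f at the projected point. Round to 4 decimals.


Step 1: Compute gradient at (1.0719, 1.9589).
grad_x = 2*8*1.0719 + 2 = 19.1504
grad_y = 2*8*1.9589 - 14 = 17.3424
Step 2: Gradient step.
x_raw = 1.0719 - 0.02*19.1504 = 0.6889
y_raw = 1.9589 - 0.02*17.3424 = 1.6121
Step 3: Project onto [0, 1].
x_proj = clip(0.6889) = 0.6889
y_proj = clip(1.6121) = 1.0
Step 4: Evaluate f.
f(0.6889, 1.0) = -0.8256


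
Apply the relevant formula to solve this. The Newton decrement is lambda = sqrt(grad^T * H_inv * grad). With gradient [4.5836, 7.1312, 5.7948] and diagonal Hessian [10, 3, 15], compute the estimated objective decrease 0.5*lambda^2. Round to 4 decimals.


Step 1: H is diagonal, so H^(-1) * g = [0.4584, 2.3771, 0.3863].
Step 2: g^T H^(-1) g = sum_i g_i^2 / H_ii
  = (4.5836)^2/10 + (7.1312)^2/3 + (5.7948)^2/15
  = 2.1009 + 16.9513 + 2.2386 = 21.2909
Step 3: Objective decrease = 0.5 * g^T H^(-1) g = 10.6455


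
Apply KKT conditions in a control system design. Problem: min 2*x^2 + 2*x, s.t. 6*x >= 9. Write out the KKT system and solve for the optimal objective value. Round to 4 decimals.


Step 1: Try lambda = 0 (constraint inactive).
x_unc = -2/(2*2) = -0.5
Check: 6*-0.5 = -3.0 < 9 -- violated!
Step 2: Constraint must be active: 6*x = 9
x* = 9/6 = 1.5
lambda = (2*2*1.5 + 2)/6 = 1.3333
Step 3: Compute optimal value.
f(x*) = 2*1.5^2 + 2*1.5 = 7.5


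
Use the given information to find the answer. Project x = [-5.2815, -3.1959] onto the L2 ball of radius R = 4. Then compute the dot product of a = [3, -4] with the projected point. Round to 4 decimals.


Step 1: Compute ||x|| (intermediates to 6 decimals).
||x|| = sqrt((-5.2815)^2 + (-3.1959)^2) = 6.173169
Step 2: Project.
Since ||x|| > R, scale = R/||x|| = 4/6.173169 = 0.647965, proj(x) = scale * x
proj(x) = [-3.422227, -2.070831]
Step 3: Dot product.
a^T * proj(x) = 3*(-3.422227) - 4*(-2.070831) = -1.9834


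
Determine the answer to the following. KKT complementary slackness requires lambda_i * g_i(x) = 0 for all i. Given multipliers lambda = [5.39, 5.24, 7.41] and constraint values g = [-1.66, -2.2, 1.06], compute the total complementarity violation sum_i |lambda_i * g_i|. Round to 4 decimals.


KKT complementary slackness check:
lambda_1 * g_1 = 5.39 * -1.66 = -8.9474
lambda_2 * g_2 = 5.24 * -2.2 = -11.528
lambda_3 * g_3 = 7.41 * 1.06 = 7.8546
Total violation = 8.9474 + 11.528 + 7.8546 = 28.33


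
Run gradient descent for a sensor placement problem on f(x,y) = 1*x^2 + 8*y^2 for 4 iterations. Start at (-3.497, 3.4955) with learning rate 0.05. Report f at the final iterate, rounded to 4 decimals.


Gradient descent on f(x,y) = 1*x^2 + 8*y^2.
Starting point: (-3.497, 3.4955), alpha = 0.05
Step 1: grad_x = 2*1*-3.497 = -6.994, grad_y = 2*8*3.4955 = 55.928
  x_1 = -3.497 - 0.05*-6.994 = -3.1473
  y_1 = 3.4955 - 0.05*55.928 = 0.6991
Step 2: grad_x = 2*1*-3.1473 = -6.2946, grad_y = 2*8*0.6991 = 11.1856
  x_2 = -3.1473 - 0.05*-6.2946 = -2.8326
  y_2 = 0.6991 - 0.05*11.1856 = 0.1398
Step 3: grad_x = 2*1*-2.8326 = -5.6651, grad_y = 2*8*0.1398 = 2.2371
  x_3 = -2.8326 - 0.05*-5.6651 = -2.5493
  y_3 = 0.1398 - 0.05*2.2371 = 0.028
Step 4: grad_x = 2*1*-2.5493 = -5.0986, grad_y = 2*8*0.028 = 0.4474
  x_4 = -2.5493 - 0.05*-5.0986 = -2.2944
  y_4 = 0.028 - 0.05*0.4474 = 0.0056
f(-2.2944, 0.0056) = 1*(-2.2944)^2 + 8*0.0056^2 = 5.2644


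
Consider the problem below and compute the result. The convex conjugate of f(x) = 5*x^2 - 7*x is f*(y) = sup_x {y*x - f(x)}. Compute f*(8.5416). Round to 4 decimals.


f*(y) = sup_x {y*x - a*x^2 - b*x} = sup_x {(y-b)*x - a*x^2}
FOC: (y - b) - 2a*x = 0 => x* = (y - b)/(2a)
x* = (8.5416 + 7)/(2*5) = 1.5542
f*(8.5416) = (y-b)^2/(4a) = (8.5416 + 7)^2/(4*5)
= 241.5413/20 = 12.0771


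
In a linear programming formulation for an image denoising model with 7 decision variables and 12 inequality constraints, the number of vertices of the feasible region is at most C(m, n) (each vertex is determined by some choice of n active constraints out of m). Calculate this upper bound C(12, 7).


Each vertex corresponds to some choice of n active constraints out of m, so the number of vertices is at most C(m, n) = m! / (n!(m-n)!).
m = 12, n = 7
Numerator: 12 * 11 * 10 * 9 * 8 * 7 * 6
Denominator: 7! = 5040
C(12, 7) = 792


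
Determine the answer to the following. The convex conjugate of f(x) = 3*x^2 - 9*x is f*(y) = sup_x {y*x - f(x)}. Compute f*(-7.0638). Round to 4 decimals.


f*(y) = sup_x {y*x - a*x^2 - b*x} = sup_x {(y-b)*x - a*x^2}
FOC: (y - b) - 2a*x = 0 => x* = (y - b)/(2a)
x* = (-7.0638 + 9)/(2*3) = 0.3227
f*(-7.0638) = (y-b)^2/(4a) = (-7.0638 + 9)^2/(4*3)
= 3.7489/12 = 0.3124


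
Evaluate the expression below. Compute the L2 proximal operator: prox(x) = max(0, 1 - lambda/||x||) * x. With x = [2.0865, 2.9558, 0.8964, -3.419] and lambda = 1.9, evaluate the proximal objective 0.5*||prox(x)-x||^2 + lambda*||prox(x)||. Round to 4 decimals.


Step 1: Compute ||x||.
||x|| = 5.058
Step 2: Compute scaling factor.
scale = max(0, 1 - 1.9/5.058) = 0.6244
Step 3: prox(x) = [1.3027, 1.8455, 0.5597, -2.1347]
||prox(x)|| = 3.158
Step 4: Proximal objective.
0.5*||prox-x||^2 = 1.805
lambda*||prox|| = 6.0002
Total = 7.8052


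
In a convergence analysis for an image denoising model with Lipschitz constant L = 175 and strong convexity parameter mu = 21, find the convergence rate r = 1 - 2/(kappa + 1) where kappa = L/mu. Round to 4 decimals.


Step 1: Compute the condition number.
kappa = L/mu = 175/21 = 8.3333
Step 2: Compute the convergence rate.
r = 1 - 2/(kappa + 1) = 1 - 2*mu/(L + mu) = (L - mu)/(L + mu) = 154/196 = 0.7857


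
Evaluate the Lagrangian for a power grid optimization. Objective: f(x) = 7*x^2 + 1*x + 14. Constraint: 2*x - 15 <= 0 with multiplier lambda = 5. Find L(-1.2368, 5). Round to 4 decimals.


Step 1: Evaluate f(x).
f(-1.2368) = 7*(-1.2368)^2 + 1*(-1.2368) + 14 = 23.4709
Step 2: Evaluate g(x).
g(-1.2368) = 2*-1.2368 - 15 = -17.4736
Step 3: Compute Lagrangian.
L = 23.4709 + 5*-17.4736 = -63.8971


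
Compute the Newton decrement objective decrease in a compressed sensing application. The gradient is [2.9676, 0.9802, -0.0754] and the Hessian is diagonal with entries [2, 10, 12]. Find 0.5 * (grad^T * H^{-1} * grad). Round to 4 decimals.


Step 1: H is diagonal, so H^(-1) * g = [1.4838, 0.098, -0.0063].
Step 2: g^T H^(-1) g = sum_i g_i^2 / H_ii
  = (2.9676)^2/2 + (0.9802)^2/10 + (-0.0754)^2/12
  = 4.4033 + 0.0961 + 0.0005 = 4.4999
Step 3: Objective decrease = 0.5 * g^T H^(-1) g = 2.2499


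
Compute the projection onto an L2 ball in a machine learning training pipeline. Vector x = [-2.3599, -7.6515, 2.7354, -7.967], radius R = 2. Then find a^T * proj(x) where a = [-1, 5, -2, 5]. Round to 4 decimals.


Step 1: Compute ||x|| (intermediates to 6 decimals).
||x|| = sqrt((-2.3599)^2 + (-7.6515)^2 + 2.7354^2 + (-7.967)^2) = 11.621966
Step 2: Project.
Since ||x|| > R, scale = R/||x|| = 2/11.621966 = 0.172088, proj(x) = scale * x
proj(x) = [-0.40611, -1.316731, 0.47073, -1.371025]
Step 3: Dot product.
a^T * proj(x) = -1*(-0.40611) + 5*(-1.316731) - 2*0.47073 + 5*(-1.371025) = -13.9741


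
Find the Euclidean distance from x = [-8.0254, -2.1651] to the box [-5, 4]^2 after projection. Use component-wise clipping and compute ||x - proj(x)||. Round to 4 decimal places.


Project each component onto [-5, 4].
clip(-8.0254) = -5.0, clip(-2.1651) = -2.1651
Projection = [-5.0, -2.1651]
Squared diffs: [9.153, 0.0]
Distance = sqrt(9.153) = 3.0254


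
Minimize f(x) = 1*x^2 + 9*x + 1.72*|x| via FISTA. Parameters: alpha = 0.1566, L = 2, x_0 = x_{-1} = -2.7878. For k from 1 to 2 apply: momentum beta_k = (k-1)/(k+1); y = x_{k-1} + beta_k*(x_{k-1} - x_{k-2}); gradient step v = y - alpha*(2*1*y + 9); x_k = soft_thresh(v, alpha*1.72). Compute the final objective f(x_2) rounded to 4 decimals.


FISTA on f(x) = 1*x^2 + 9*x + 1.72*|x|
L = 2, alpha = 0.1566
Iteration 1: beta = 0.0, y = -2.7878 + 0.0*(-2.7878 + 2.7878) = -2.7878
  grad(y) = 3.4244, v = y - alpha*grad = -3.3241
  prox(v) = soft_thresh(-3.3241, 0.2694) = -3.0547
Iteration 2: beta = 0.3333, y = -3.0547 + 0.3333*(-3.0547 + 2.7878) = -3.1437
  grad(y) = 2.7126, v = y - alpha*grad = -3.5685
  prox(v) = soft_thresh(-3.5685, 0.2694) = -3.2991
f(x_2) = 1*(-3.2991)^2 + 9*(-3.2991) + 1.72*|-3.2991| = -13.1334


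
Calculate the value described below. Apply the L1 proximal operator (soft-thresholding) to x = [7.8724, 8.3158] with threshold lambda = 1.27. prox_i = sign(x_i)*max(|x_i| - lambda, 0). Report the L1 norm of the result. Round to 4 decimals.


Soft-thresholding with lambda = 1.27:
prox(7.8724) = sign(7.8724)*max(|7.8724| - 1.27, 0) = 6.6024
prox(8.3158) = sign(8.3158)*max(|8.3158| - 1.27, 0) = 7.0458
prox(x) = [6.6024, 7.0458]
||prox(x)||_1 = 6.6024 + 7.0458 = 13.6482


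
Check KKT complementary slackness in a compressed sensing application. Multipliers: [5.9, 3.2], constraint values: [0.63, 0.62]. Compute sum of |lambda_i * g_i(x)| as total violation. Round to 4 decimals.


KKT complementary slackness check:
lambda_1 * g_1 = 5.9 * 0.63 = 3.717
lambda_2 * g_2 = 3.2 * 0.62 = 1.984
Total violation = 3.717 + 1.984 = 5.701


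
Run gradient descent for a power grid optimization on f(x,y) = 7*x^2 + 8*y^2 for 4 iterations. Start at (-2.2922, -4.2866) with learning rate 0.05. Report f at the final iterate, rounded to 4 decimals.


Gradient descent on f(x,y) = 7*x^2 + 8*y^2.
Starting point: (-2.2922, -4.2866), alpha = 0.05
Step 1: grad_x = 2*7*-2.2922 = -32.0908, grad_y = 2*8*-4.2866 = -68.5856
  x_1 = -2.2922 - 0.05*-32.0908 = -0.6877
  y_1 = -4.2866 - 0.05*-68.5856 = -0.8573
Step 2: grad_x = 2*7*-0.6877 = -9.6272, grad_y = 2*8*-0.8573 = -13.7171
  x_2 = -0.6877 - 0.05*-9.6272 = -0.2063
  y_2 = -0.8573 - 0.05*-13.7171 = -0.1715
Step 3: grad_x = 2*7*-0.2063 = -2.8882, grad_y = 2*8*-0.1715 = -2.7434
  x_3 = -0.2063 - 0.05*-2.8882 = -0.0619
  y_3 = -0.1715 - 0.05*-2.7434 = -0.0343
Step 4: grad_x = 2*7*-0.0619 = -0.8665, grad_y = 2*8*-0.0343 = -0.5487
  x_4 = -0.0619 - 0.05*-0.8665 = -0.0186
  y_4 = -0.0343 - 0.05*-0.5487 = -0.0069
f(-0.0186, -0.0069) = 7*(-0.0186)^2 + 8*(-0.0069)^2 = 0.0028


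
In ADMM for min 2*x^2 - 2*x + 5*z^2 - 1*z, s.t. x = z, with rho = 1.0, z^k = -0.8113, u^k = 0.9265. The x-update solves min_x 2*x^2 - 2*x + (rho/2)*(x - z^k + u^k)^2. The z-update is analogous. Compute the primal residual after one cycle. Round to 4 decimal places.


ADMM iteration with rho = 1.0, z^k = -0.8113, u^k = 0.9265
Step 1: x-update.
Minimize 2*x^2 - 2*x + (1.0/2)*(x + 0.8113 + 0.9265)^2
FOC: (2*2 + 1.0)*x = 2 + 1.0*(-0.8113 - 0.9265)
x^{k+1} = 0.0524
Step 2: z-update.
Minimize 5*z^2 - 1*z + (1.0/2)*(0.0524 - z + 0.9265)^2
FOC: (2*5 + 1.0)*z = 1 + 1.0*(0.0524 + 0.9265)
z^{k+1} = 0.1799
Step 3: u-update.
u^{k+1} = 0.9265 + 0.0524 - 0.1799 = 0.799
Step 4: Primal residual = |0.0524 - 0.1799| = 0.1275


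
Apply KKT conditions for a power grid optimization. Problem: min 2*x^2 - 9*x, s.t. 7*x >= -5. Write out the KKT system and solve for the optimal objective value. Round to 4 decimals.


Step 1: Try lambda = 0 (constraint inactive).
Stationarity: 2*2*x - 9 = 0
x* = 9/(2*2) = 2.25
Check constraint: 7*2.25 = 15.75 >= -5 -- satisfied.
Step 2: Compute optimal value.
f(x*) = 2*2.25^2 - 9*2.25 = -10.125


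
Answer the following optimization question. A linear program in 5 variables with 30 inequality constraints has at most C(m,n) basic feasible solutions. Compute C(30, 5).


Each vertex corresponds to some choice of n active constraints out of m, so the number of vertices is at most C(m, n) = m! / (n!(m-n)!).
m = 30, n = 5
Numerator: 30 * 29 * 28 * 27 * 26
Denominator: 5! = 120
C(30, 5) = 142506


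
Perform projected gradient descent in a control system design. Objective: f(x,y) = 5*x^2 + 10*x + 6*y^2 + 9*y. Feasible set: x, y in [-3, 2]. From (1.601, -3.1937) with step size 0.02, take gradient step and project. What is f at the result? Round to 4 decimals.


Step 1: Compute gradient at (1.601, -3.1937).
grad_x = 2*5*1.601 + 10 = 26.01
grad_y = 2*6*-3.1937 + 9 = -29.3244
Step 2: Gradient step.
x_raw = 1.601 - 0.02*26.01 = 1.0808
y_raw = -3.1937 - 0.02*-29.3244 = -2.6072
Step 3: Project onto [-3, 2].
x_proj = clip(1.0808) = 1.0808
y_proj = clip(-2.6072) = -2.6072
Step 4: Evaluate f.
f(1.0808, -2.6072) = 33.9691


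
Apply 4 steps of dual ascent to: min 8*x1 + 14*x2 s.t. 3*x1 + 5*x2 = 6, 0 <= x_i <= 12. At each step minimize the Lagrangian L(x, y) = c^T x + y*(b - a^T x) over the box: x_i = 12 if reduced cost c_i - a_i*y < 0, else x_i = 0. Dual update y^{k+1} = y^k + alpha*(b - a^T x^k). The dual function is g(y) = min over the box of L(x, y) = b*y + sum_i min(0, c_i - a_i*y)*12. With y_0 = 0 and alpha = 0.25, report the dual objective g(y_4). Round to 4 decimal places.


Dual ascent for LP: min 8*x1 + 14*x2, 3*x1 + 5*x2 = 6, 0 <= x_i <= 12
Step 1: y^k = 0.0, reduced costs: (8.0, 14.0)
  x^k = (0.0, 0.0), subgradient = b - a^T x = 6.0
  y^{k+1} = 0.0 + 0.25*6.0 = 1.5
Step 2: y^k = 1.5, reduced costs: (3.5, 6.5)
  x^k = (0.0, 0.0), subgradient = b - a^T x = 6.0
  y^{k+1} = 1.5 + 0.25*6.0 = 3.0
Step 3: y^k = 3.0, reduced costs: (-1.0, -1.0)
  x^k = (12.0, 12.0), subgradient = b - a^T x = -90.0
  y^{k+1} = 3.0 + 0.25*-90.0 = -19.5
Step 4: y^k = -19.5, reduced costs: (66.5, 111.5)
  x^k = (0.0, 0.0), subgradient = b - a^T x = 6.0
  y^{k+1} = -19.5 + 0.25*6.0 = -18.0
Dual objective at y_4 = -18.0: reduced costs (62.0, 104.0), box minimizer x = (0.0, 0.0)
g(y_4) = b*y + (c1 - a1*y)*x1 + (c2 - a2*y)*x2 = 6*(-18.0) + 62.0*0.0 + 104.0*0.0 = -108.0 + 0.0 + 0.0 = -108.0


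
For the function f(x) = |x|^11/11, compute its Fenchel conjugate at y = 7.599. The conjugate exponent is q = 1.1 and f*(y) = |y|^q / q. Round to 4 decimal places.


The conjugate exponent q satisfies 1/p + 1/q = 1.
p = 11, so q = 11/(11 - 1) = 1.1
|y|^q = 7.599^1.1 = 9.3075
f*(7.599) = 9.3075 / 1.1 = 8.4613


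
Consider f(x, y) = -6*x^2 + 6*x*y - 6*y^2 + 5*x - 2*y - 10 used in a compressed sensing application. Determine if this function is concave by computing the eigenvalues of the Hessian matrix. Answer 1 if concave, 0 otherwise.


The Hessian of f(x,y) = -6*x^2 + 6*x*y - 6*y^2 + 5*x - 2*y - 10 is:
H = [[-12, 6], [6, -12]]
Trace = -12 - 12 = -24
Determinant = -12*-12 - (6)^2 = 108
Discriminant = (-24)^2 - 4*108 = 144.0
Eigenvalues: lambda_1 = -18.0, lambda_2 = -6.0
The function is concave.

1


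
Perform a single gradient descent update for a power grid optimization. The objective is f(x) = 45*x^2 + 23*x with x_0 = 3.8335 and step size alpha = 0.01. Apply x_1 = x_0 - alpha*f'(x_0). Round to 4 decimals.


We compute the gradient at x_0 and apply the update.
f'(x) = 90*x + 23
f'(3.8335) = 90*3.8335 + 23 = 368.015
x_1 = 3.8335 - 0.01*368.015 = 0.1534


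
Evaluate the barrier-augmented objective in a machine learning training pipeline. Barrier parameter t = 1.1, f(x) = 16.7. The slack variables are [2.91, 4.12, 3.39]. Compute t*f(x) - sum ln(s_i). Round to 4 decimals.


Step 1: Compute log-barrier.
ln values: [1.0682, 1.4159, 1.2208]
phi = -(1.0682 + 1.4159 + 1.2208) = -3.7048
Step 2: Compute augmented objective.
t*f(x) = 1.1*16.7 = 18.37
Total = 18.37 - 3.7048 = 14.6652


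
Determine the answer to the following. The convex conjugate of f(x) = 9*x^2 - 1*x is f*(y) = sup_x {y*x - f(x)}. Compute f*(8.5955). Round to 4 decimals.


f*(y) = sup_x {y*x - a*x^2 - b*x} = sup_x {(y-b)*x - a*x^2}
FOC: (y - b) - 2a*x = 0 => x* = (y - b)/(2a)
x* = (8.5955 + 1)/(2*9) = 0.5331
f*(8.5955) = (y-b)^2/(4a) = (8.5955 + 1)^2/(4*9)
= 92.0736/36 = 2.5576


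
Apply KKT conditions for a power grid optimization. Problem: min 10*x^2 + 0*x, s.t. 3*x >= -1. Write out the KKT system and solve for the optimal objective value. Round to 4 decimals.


Step 1: Try lambda = 0 (constraint inactive).
Stationarity: 2*10*x + 0 = 0
x* = 0/(2*10) = 0.0
Check constraint: 3*0.0 = 0.0 >= -1 -- satisfied.
Step 2: Compute optimal value.
f(x*) = 10*0.0^2 + 0*0.0 = 0.0


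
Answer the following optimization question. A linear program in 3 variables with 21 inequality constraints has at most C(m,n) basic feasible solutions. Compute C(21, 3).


Each vertex corresponds to some choice of n active constraints out of m, so the number of vertices is at most C(m, n) = m! / (n!(m-n)!).
m = 21, n = 3
Numerator: 21 * 20 * 19
Denominator: 3! = 6
C(21, 3) = 1330


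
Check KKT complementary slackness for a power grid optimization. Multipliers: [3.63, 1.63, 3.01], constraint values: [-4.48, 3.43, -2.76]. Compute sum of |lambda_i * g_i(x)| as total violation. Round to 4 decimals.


KKT complementary slackness check:
lambda_1 * g_1 = 3.63 * -4.48 = -16.2624
lambda_2 * g_2 = 1.63 * 3.43 = 5.5909
lambda_3 * g_3 = 3.01 * -2.76 = -8.3076
Total violation = 16.2624 + 5.5909 + 8.3076 = 30.1609
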